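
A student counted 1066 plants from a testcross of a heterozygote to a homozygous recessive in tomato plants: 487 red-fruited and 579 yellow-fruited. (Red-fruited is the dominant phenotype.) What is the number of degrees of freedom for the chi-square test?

A testcross of a heterozygote (Aa × aa) gives a 1:1 phenotypic ratio.
A goodness-of-fit test with 2 phenotype classes has df = 2 − 1 = 1.

1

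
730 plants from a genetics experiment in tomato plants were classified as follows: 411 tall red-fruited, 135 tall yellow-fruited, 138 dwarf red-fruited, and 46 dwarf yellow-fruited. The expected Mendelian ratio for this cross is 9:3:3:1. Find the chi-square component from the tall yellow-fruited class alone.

0.026

Expected counts for N = 730 under a 9:3:3:1 ratio (total parts = 16):
  tall red-fruited: 730 × 9/16 = 410.625
  tall yellow-fruited: 730 × 3/16 = 136.875
  dwarf red-fruited: 730 × 3/16 = 136.875
  dwarf yellow-fruited: 730 × 1/16 = 45.625
Contribution of tall yellow-fruited: (135 − 136.875)² / 136.875 = 0.0257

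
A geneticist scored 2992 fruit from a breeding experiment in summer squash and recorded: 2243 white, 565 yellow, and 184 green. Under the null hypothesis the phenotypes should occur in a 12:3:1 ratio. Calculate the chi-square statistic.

0.077

The 12:3:1 ratio has 16 parts, so with N = 2992 the expected counts are:
  white: 2992 × 12/16 = 2244
  yellow: 2992 × 3/16 = 561
  green: 2992 × 1/16 = 187
χ² = Σ (O − E)² / E
  white: (2243 − 2244)² / 2244 = 0.0004
  yellow: (565 − 561)² / 561 = 0.0285
  green: (184 − 187)² / 187 = 0.0481
χ² = 0.0004 + 0.0285 + 0.0481 = 0.077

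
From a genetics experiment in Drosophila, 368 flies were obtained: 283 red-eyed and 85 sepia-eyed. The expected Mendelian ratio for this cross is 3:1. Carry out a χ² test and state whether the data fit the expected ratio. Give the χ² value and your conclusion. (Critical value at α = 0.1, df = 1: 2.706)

The 3:1 ratio has 4 parts, so with N = 368 the expected counts are:
  red-eyed: 368 × 3/4 = 276
  sepia-eyed: 368 × 1/4 = 92
χ² = Σ (O − E)² / E
  red-eyed: (283 − 276)² / 276 = 0.1775
  sepia-eyed: (85 − 92)² / 92 = 0.5326
χ² = 0.1775 + 0.5326 = 0.7101 ≈ 0.710
Degrees of freedom = 2 − 1 = 1; critical value at α = 0.1 is 2.706.
Since 0.710 < 2.706, we fail to reject the null hypothesis — the data are consistent with the 3:1 ratio.

0.710; consistent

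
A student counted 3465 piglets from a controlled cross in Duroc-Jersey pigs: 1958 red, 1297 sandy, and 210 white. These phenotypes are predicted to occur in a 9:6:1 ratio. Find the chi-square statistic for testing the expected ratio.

0.244

Expected counts for N = 3465 under a 9:6:1 ratio (total parts = 16):
  red: 3465 × 9/16 = 1949.0625
  sandy: 3465 × 6/16 = 1299.375
  white: 3465 × 1/16 = 216.5625
χ² = Σ (O − E)² / E
  red: (1958 − 1949.0625)² / 1949.0625 = 0.0410
  sandy: (1297 − 1299.375)² / 1299.375 = 0.0043
  white: (210 − 216.5625)² / 216.5625 = 0.1989
χ² = 0.0410 + 0.0043 + 0.1989 = 0.2442 ≈ 0.244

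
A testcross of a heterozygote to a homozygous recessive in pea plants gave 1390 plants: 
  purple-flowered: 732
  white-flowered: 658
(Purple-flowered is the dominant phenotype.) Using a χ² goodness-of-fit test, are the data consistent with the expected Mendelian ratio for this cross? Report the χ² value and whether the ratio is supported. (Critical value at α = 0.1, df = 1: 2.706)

A testcross of a heterozygote (Aa × aa) gives a 1:1 phenotypic ratio.
Expected counts for N = 1390 under a 1:1 ratio (total parts = 2):
  purple-flowered: 1390 × 1/2 = 695
  white-flowered: 1390 × 1/2 = 695
χ² = Σ (O − E)² / E
  purple-flowered: (732 − 695)² / 695 = 1.9698
  white-flowered: (658 − 695)² / 695 = 1.9698
χ² = 1.9698 + 1.9698 = 3.9396 ≈ 3.940
Degrees of freedom = 2 − 1 = 1; critical value at α = 0.1 is 2.706.
Since 3.940 > 2.706, we reject the null hypothesis — the data do not fit the 1:1 ratio.

3.940; not consistent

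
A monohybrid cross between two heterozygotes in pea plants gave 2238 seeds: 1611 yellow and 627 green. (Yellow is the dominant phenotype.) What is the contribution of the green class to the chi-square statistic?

8.143

For a monohybrid cross between heterozygotes with complete dominance, the expected phenotypic ratio is 3:1.
The 3:1 ratio has 4 parts, so with N = 2238 the expected counts are:
  yellow: 2238 × 3/4 = 1678.5
  green: 2238 × 1/4 = 559.5
Contribution of green: (627 − 559.5)² / 559.5 = 8.1434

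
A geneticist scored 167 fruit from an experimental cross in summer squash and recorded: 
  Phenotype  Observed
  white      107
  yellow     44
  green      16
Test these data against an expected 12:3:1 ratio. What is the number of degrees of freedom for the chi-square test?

A goodness-of-fit test with 3 phenotype classes has df = 3 − 1 = 2.

2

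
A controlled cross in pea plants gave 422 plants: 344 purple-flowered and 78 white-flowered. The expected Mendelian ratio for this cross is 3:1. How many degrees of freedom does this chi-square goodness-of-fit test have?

A goodness-of-fit test with 2 phenotype classes has df = 2 − 1 = 1.

1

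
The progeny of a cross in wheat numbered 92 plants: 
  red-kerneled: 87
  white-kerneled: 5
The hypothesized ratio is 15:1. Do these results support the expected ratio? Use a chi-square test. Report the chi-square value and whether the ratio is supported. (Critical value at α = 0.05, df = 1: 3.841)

0.104; consistent

Under the 15:1 hypothesis (Σ ratio = 16, N = 92):
  red-kerneled: 92 × 15/16 = 86.25
  white-kerneled: 92 × 1/16 = 5.75
χ² = Σ (O − E)² / E
  red-kerneled: (87 − 86.25)² / 86.25 = 0.0065
  white-kerneled: (5 − 5.75)² / 5.75 = 0.0978
χ² = 0.0065 + 0.0978 = 0.1043 ≈ 0.104
Degrees of freedom = 2 − 1 = 1; critical value at α = 0.05 is 3.841.
Since 0.104 < 3.841, we fail to reject the null hypothesis — the data are consistent with the 15:1 ratio.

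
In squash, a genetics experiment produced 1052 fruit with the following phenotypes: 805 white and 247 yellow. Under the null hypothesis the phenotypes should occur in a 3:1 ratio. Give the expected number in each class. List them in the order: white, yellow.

The 3:1 ratio has 4 parts, so with N = 1052 the expected counts are:
  white: 1052 × 3/4 = 789
  yellow: 1052 × 1/4 = 263

789, 263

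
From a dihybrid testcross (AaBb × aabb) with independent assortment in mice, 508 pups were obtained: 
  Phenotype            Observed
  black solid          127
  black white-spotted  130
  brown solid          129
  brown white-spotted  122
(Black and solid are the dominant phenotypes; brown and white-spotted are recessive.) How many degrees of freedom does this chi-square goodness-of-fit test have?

3

A dihybrid testcross with independent assortment gives a 1:1:1:1 ratio.
A goodness-of-fit test with 4 phenotype classes has df = 4 − 1 = 3.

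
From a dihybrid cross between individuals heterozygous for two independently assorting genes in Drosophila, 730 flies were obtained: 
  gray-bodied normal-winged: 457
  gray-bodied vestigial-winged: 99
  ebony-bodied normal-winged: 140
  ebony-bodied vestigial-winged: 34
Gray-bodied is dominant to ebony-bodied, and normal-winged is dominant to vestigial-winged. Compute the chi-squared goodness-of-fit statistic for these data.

A dihybrid F₂ with independent assortment and complete dominance at both loci gives a 9:3:3:1 phenotypic ratio.
Expected counts for N = 730 under a 9:3:3:1 ratio (total parts = 16):
  gray-bodied normal-winged: 730 × 9/16 = 410.625
  gray-bodied vestigial-winged: 730 × 3/16 = 136.875
  ebony-bodied normal-winged: 730 × 3/16 = 136.875
  ebony-bodied vestigial-winged: 730 × 1/16 = 45.625
χ² = Σ (O − E)² / E
  gray-bodied normal-winged: (457 − 410.625)² / 410.625 = 5.2375
  gray-bodied vestigial-winged: (99 − 136.875)² / 136.875 = 10.4805
  ebony-bodied normal-winged: (140 − 136.875)² / 136.875 = 0.0713
  ebony-bodied vestigial-winged: (34 − 45.625)² / 45.625 = 2.9620
χ² = 5.2375 + 10.4805 + 0.0713 + 2.9620 = 18.7513 ≈ 18.751

18.751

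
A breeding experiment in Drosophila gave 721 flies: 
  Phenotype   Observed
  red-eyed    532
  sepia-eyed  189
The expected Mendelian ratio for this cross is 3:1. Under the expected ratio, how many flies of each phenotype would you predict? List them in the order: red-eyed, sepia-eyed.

Expected counts for N = 721 under a 3:1 ratio (total parts = 4):
  red-eyed: 721 × 3/4 = 540.75
  sepia-eyed: 721 × 1/4 = 180.25

540.75, 180.25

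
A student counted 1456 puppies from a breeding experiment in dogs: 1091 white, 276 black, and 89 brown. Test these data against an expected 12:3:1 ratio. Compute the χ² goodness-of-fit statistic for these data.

0.078

Under the 12:3:1 hypothesis (Σ ratio = 16, N = 1456):
  white: 1456 × 12/16 = 1092
  black: 1456 × 3/16 = 273
  brown: 1456 × 1/16 = 91
χ² = Σ (O − E)² / E
  white: (1091 − 1092)² / 1092 = 0.0009
  black: (276 − 273)² / 273 = 0.0330
  brown: (89 − 91)² / 91 = 0.0440
χ² = 0.0009 + 0.0330 + 0.0440 = 0.0779 ≈ 0.078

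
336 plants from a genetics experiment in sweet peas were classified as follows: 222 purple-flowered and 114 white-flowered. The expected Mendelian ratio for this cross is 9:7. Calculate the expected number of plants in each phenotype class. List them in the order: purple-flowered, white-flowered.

189, 147

The 9:7 ratio has 16 parts, so with N = 336 the expected counts are:
  purple-flowered: 336 × 9/16 = 189
  white-flowered: 336 × 7/16 = 147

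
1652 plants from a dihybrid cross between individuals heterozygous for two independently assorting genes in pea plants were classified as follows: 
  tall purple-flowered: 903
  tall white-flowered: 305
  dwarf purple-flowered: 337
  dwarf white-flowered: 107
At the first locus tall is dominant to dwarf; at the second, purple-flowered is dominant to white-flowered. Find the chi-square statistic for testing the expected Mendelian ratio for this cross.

A dihybrid F₂ with independent assortment and complete dominance at both loci gives a 9:3:3:1 phenotypic ratio.
Under the 9:3:3:1 hypothesis (Σ ratio = 16, N = 1652):
  tall purple-flowered: 1652 × 9/16 = 929.25
  tall white-flowered: 1652 × 3/16 = 309.75
  dwarf purple-flowered: 1652 × 3/16 = 309.75
  dwarf white-flowered: 1652 × 1/16 = 103.25
χ² = Σ (O − E)² / E
  tall purple-flowered: (903 − 929.25)² / 929.25 = 0.7415
  tall white-flowered: (305 − 309.75)² / 309.75 = 0.0728
  dwarf purple-flowered: (337 − 309.75)² / 309.75 = 2.3973
  dwarf white-flowered: (107 − 103.25)² / 103.25 = 0.1362
χ² = 0.7415 + 0.0728 + 2.3973 + 0.1362 = 3.3478 ≈ 3.348

3.348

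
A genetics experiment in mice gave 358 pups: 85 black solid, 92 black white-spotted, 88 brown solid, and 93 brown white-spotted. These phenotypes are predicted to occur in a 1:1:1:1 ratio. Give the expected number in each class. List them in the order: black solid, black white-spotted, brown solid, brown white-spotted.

89.5, 89.5, 89.5, 89.5

Under the 1:1:1:1 hypothesis (Σ ratio = 4, N = 358):
  black solid: 358 × 1/4 = 89.5
  black white-spotted: 358 × 1/4 = 89.5
  brown solid: 358 × 1/4 = 89.5
  brown white-spotted: 358 × 1/4 = 89.5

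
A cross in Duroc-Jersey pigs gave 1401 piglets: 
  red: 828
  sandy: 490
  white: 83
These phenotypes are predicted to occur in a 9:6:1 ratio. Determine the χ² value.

4.644

The 9:6:1 ratio has 16 parts, so with N = 1401 the expected counts are:
  red: 1401 × 9/16 = 788.0625
  sandy: 1401 × 6/16 = 525.375
  white: 1401 × 1/16 = 87.5625
χ² = Σ (O − E)² / E
  red: (828 − 788.0625)² / 788.0625 = 2.0240
  sandy: (490 − 525.375)² / 525.375 = 2.3819
  white: (83 − 87.5625)² / 87.5625 = 0.2377
χ² = 2.0240 + 2.3819 + 0.2377 = 4.6436 ≈ 4.644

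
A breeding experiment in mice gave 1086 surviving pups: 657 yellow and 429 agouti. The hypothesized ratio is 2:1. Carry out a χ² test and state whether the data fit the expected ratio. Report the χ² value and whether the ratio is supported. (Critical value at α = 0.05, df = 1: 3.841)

Total ratio parts = 3. Expected numbers out of 1086:
  yellow: 1086 × 2/3 = 724
  agouti: 1086 × 1/3 = 362
χ² = Σ (O − E)² / E
  yellow: (657 − 724)² / 724 = 6.2003
  agouti: (429 − 362)² / 362 = 12.4006
χ² = 6.2003 + 12.4006 = 18.6009 ≈ 18.601
Degrees of freedom = 2 − 1 = 1; critical value at α = 0.05 is 3.841.
Since 18.601 > 3.841, we reject the null hypothesis — the data do not fit the 2:1 ratio.

18.601; not consistent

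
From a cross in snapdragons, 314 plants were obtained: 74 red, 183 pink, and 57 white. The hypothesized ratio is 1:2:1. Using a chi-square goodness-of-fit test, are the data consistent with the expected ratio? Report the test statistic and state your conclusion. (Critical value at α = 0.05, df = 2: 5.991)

10.452; not consistent

Total ratio parts = 4. Expected numbers out of 314:
  red: 314 × 1/4 = 78.5
  pink: 314 × 2/4 = 157
  white: 314 × 1/4 = 78.5
χ² = Σ (O − E)² / E
  red: (74 − 78.5)² / 78.5 = 0.2580
  pink: (183 − 157)² / 157 = 4.3057
  white: (57 − 78.5)² / 78.5 = 5.8885
χ² = 0.2580 + 4.3057 + 5.8885 = 10.4522 ≈ 10.452
Degrees of freedom = 3 − 1 = 2; critical value at α = 0.05 is 5.991.
Since 10.452 > 5.991, we reject the null hypothesis — the data do not fit the 1:2:1 ratio.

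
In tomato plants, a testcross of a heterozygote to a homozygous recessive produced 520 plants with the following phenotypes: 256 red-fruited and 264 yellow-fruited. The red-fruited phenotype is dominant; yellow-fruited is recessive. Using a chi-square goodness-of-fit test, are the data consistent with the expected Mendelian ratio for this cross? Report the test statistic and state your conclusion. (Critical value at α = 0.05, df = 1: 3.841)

0.123; consistent

A testcross of a heterozygote (Aa × aa) gives a 1:1 phenotypic ratio.
Expected counts for N = 520 under a 1:1 ratio (total parts = 2):
  red-fruited: 520 × 1/2 = 260
  yellow-fruited: 520 × 1/2 = 260
χ² = Σ (O − E)² / E
  red-fruited: (256 − 260)² / 260 = 0.0615
  yellow-fruited: (264 − 260)² / 260 = 0.0615
χ² = 0.0615 + 0.0615 = 0.123
Degrees of freedom = 2 − 1 = 1; critical value at α = 0.05 is 3.841.
Since 0.123 < 3.841, we fail to reject the null hypothesis — the data are consistent with the 1:1 ratio.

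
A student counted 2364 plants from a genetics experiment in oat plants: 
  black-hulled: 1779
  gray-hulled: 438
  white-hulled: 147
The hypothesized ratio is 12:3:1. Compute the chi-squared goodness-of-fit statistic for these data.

The 12:3:1 ratio has 16 parts, so with N = 2364 the expected counts are:
  black-hulled: 2364 × 12/16 = 1773
  gray-hulled: 2364 × 3/16 = 443.25
  white-hulled: 2364 × 1/16 = 147.75
χ² = Σ (O − E)² / E
  black-hulled: (1779 − 1773)² / 1773 = 0.0203
  gray-hulled: (438 − 443.25)² / 443.25 = 0.0622
  white-hulled: (147 − 147.75)² / 147.75 = 0.0038
χ² = 0.0203 + 0.0622 + 0.0038 = 0.0863 ≈ 0.086

0.086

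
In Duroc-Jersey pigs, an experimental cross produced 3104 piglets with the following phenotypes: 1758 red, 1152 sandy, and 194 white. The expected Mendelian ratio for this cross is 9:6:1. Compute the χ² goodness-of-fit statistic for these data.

0.206

The 9:6:1 ratio has 16 parts, so with N = 3104 the expected counts are:
  red: 3104 × 9/16 = 1746
  sandy: 3104 × 6/16 = 1164
  white: 3104 × 1/16 = 194
χ² = Σ (O − E)² / E
  red: (1758 − 1746)² / 1746 = 0.0825
  sandy: (1152 − 1164)² / 1164 = 0.1237
  white: (194 − 194)² / 194 = 0.0000
χ² = 0.0825 + 0.1237 + 0.0000 = 0.2062 ≈ 0.206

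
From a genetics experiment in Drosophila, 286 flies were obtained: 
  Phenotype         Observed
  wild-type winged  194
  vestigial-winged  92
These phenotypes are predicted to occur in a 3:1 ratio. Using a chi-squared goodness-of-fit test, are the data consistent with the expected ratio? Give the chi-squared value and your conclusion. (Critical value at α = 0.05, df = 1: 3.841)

Total ratio parts = 4. Expected numbers out of 286:
  wild-type winged: 286 × 3/4 = 214.5
  vestigial-winged: 286 × 1/4 = 71.5
χ² = Σ (O − E)² / E
  wild-type winged: (194 − 214.5)² / 214.5 = 1.9592
  vestigial-winged: (92 − 71.5)² / 71.5 = 5.8776
χ² = 1.9592 + 5.8776 = 7.8368 ≈ 7.837
Degrees of freedom = 2 − 1 = 1; critical value at α = 0.05 is 3.841.
Since 7.837 > 3.841, we reject the null hypothesis — the data do not fit the 3:1 ratio.

7.837; not consistent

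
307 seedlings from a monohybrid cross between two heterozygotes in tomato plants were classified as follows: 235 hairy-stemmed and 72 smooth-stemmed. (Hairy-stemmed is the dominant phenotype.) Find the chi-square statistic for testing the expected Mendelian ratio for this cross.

For a monohybrid cross between heterozygotes with complete dominance, the expected phenotypic ratio is 3:1.
Total ratio parts = 4. Expected numbers out of 307:
  hairy-stemmed: 307 × 3/4 = 230.25
  smooth-stemmed: 307 × 1/4 = 76.75
χ² = Σ (O − E)² / E
  hairy-stemmed: (235 − 230.25)² / 230.25 = 0.0980
  smooth-stemmed: (72 − 76.75)² / 76.75 = 0.2940
χ² = 0.0980 + 0.2940 = 0.392

0.392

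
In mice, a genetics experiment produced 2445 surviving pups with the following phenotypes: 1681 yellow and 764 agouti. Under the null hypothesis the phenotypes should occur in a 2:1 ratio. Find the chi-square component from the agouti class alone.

3.191

The 2:1 ratio has 3 parts, so with N = 2445 the expected counts are:
  yellow: 2445 × 2/3 = 1630
  agouti: 2445 × 1/3 = 815
Contribution of agouti: (764 − 815)² / 815 = 3.1914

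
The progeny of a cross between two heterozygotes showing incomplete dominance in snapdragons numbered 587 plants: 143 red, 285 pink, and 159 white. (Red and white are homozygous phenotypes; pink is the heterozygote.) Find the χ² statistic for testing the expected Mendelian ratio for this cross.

With incomplete dominance, a heterozygote × heterozygote cross gives a 1:2:1 phenotypic ratio.
The 1:2:1 ratio has 4 parts, so with N = 587 the expected counts are:
  red: 587 × 1/4 = 146.75
  pink: 587 × 2/4 = 293.5
  white: 587 × 1/4 = 146.75
χ² = Σ (O − E)² / E
  red: (143 − 146.75)² / 146.75 = 0.0958
  pink: (285 − 293.5)² / 293.5 = 0.2462
  white: (159 − 146.75)² / 146.75 = 1.0226
χ² = 0.0958 + 0.2462 + 1.0226 = 1.3646 ≈ 1.365

1.365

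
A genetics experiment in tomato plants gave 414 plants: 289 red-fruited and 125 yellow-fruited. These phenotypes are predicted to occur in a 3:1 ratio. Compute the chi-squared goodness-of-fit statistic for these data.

5.955

Under the 3:1 hypothesis (Σ ratio = 4, N = 414):
  red-fruited: 414 × 3/4 = 310.5
  yellow-fruited: 414 × 1/4 = 103.5
χ² = Σ (O − E)² / E
  red-fruited: (289 − 310.5)² / 310.5 = 1.4887
  yellow-fruited: (125 − 103.5)² / 103.5 = 4.4662
χ² = 1.4887 + 4.4662 = 5.9549 ≈ 5.955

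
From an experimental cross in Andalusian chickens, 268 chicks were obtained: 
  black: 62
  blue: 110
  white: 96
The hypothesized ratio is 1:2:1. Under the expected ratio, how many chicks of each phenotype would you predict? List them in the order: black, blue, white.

67, 134, 67

Under the 1:2:1 hypothesis (Σ ratio = 4, N = 268):
  black: 268 × 1/4 = 67
  blue: 268 × 2/4 = 134
  white: 268 × 1/4 = 67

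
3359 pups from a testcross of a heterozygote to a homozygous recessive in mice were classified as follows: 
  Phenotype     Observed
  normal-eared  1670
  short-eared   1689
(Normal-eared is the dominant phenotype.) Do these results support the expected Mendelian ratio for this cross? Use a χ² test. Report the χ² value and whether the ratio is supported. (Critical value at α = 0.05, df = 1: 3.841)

A testcross of a heterozygote (Aa × aa) gives a 1:1 phenotypic ratio.
The 1:1 ratio has 2 parts, so with N = 3359 the expected counts are:
  normal-eared: 3359 × 1/2 = 1679.5
  short-eared: 3359 × 1/2 = 1679.5
χ² = Σ (O − E)² / E
  normal-eared: (1670 − 1679.5)² / 1679.5 = 0.0537
  short-eared: (1689 − 1679.5)² / 1679.5 = 0.0537
χ² = 0.0537 + 0.0537 = 0.1074 ≈ 0.107
Degrees of freedom = 2 − 1 = 1; critical value at α = 0.05 is 3.841.
Since 0.107 < 3.841, we fail to reject the null hypothesis — the data are consistent with the 1:1 ratio.

0.107; consistent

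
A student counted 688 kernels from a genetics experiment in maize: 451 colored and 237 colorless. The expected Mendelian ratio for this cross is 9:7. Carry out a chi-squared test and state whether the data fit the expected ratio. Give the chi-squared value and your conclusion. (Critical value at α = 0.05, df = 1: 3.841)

Total ratio parts = 16. Expected numbers out of 688:
  colored: 688 × 9/16 = 387
  colorless: 688 × 7/16 = 301
χ² = Σ (O − E)² / E
  colored: (451 − 387)² / 387 = 10.5840
  colorless: (237 − 301)² / 301 = 13.6080
χ² = 10.5840 + 13.6080 = 24.192
Degrees of freedom = 2 − 1 = 1; critical value at α = 0.05 is 3.841.
Since 24.192 > 3.841, we reject the null hypothesis — the data do not fit the 9:7 ratio.

24.192; not consistent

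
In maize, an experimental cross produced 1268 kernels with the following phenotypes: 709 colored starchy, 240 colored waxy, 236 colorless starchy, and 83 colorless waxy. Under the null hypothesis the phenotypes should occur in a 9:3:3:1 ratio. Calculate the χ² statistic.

0.237

Expected counts for N = 1268 under a 9:3:3:1 ratio (total parts = 16):
  colored starchy: 1268 × 9/16 = 713.25
  colored waxy: 1268 × 3/16 = 237.75
  colorless starchy: 1268 × 3/16 = 237.75
  colorless waxy: 1268 × 1/16 = 79.25
χ² = Σ (O − E)² / E
  colored starchy: (709 − 713.25)² / 713.25 = 0.0253
  colored waxy: (240 − 237.75)² / 237.75 = 0.0213
  colorless starchy: (236 − 237.75)² / 237.75 = 0.0129
  colorless waxy: (83 − 79.25)² / 79.25 = 0.1774
χ² = 0.0253 + 0.0213 + 0.0129 + 0.1774 = 0.2369 ≈ 0.237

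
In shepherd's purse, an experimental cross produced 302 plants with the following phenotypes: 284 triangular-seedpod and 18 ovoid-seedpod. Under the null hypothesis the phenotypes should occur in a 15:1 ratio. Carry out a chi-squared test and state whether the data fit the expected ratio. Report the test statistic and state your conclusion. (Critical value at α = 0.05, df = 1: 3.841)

The 15:1 ratio has 16 parts, so with N = 302 the expected counts are:
  triangular-seedpod: 302 × 15/16 = 283.125
  ovoid-seedpod: 302 × 1/16 = 18.875
χ² = Σ (O − E)² / E
  triangular-seedpod: (284 − 283.125)² / 283.125 = 0.0027
  ovoid-seedpod: (18 − 18.875)² / 18.875 = 0.0406
χ² = 0.0027 + 0.0406 = 0.0433 ≈ 0.043
Degrees of freedom = 2 − 1 = 1; critical value at α = 0.05 is 3.841.
Since 0.043 < 3.841, we fail to reject the null hypothesis — the data are consistent with the 15:1 ratio.

0.043; consistent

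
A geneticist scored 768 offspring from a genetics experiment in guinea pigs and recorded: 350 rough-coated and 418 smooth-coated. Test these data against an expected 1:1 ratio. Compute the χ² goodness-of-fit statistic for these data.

Under the 1:1 hypothesis (Σ ratio = 2, N = 768):
  rough-coated: 768 × 1/2 = 384
  smooth-coated: 768 × 1/2 = 384
χ² = Σ (O − E)² / E
  rough-coated: (350 − 384)² / 384 = 3.0104
  smooth-coated: (418 − 384)² / 384 = 3.0104
χ² = 3.0104 + 3.0104 = 6.0208 ≈ 6.021

6.021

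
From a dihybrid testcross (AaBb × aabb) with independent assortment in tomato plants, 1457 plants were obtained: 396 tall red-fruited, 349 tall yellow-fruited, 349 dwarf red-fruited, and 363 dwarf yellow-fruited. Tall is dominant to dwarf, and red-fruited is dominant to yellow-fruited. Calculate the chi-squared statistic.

A dihybrid testcross with independent assortment gives a 1:1:1:1 ratio.
The 1:1:1:1 ratio has 4 parts, so with N = 1457 the expected counts are:
  tall red-fruited: 1457 × 1/4 = 364.25
  tall yellow-fruited: 1457 × 1/4 = 364.25
  dwarf red-fruited: 1457 × 1/4 = 364.25
  dwarf yellow-fruited: 1457 × 1/4 = 364.25
χ² = Σ (O − E)² / E
  tall red-fruited: (396 − 364.25)² / 364.25 = 2.7675
  tall yellow-fruited: (349 − 364.25)² / 364.25 = 0.6385
  dwarf red-fruited: (349 − 364.25)² / 364.25 = 0.6385
  dwarf yellow-fruited: (363 − 364.25)² / 364.25 = 0.0043
χ² = 2.7675 + 0.6385 + 0.6385 + 0.0043 = 4.0488 ≈ 4.049

4.049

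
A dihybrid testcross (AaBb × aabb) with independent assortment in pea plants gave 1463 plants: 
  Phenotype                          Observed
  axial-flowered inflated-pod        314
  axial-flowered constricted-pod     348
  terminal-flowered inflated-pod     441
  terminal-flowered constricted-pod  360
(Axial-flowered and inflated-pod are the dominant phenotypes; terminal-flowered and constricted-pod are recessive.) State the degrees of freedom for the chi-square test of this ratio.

A dihybrid testcross with independent assortment gives a 1:1:1:1 ratio.
A goodness-of-fit test with 4 phenotype classes has df = 4 − 1 = 3.

3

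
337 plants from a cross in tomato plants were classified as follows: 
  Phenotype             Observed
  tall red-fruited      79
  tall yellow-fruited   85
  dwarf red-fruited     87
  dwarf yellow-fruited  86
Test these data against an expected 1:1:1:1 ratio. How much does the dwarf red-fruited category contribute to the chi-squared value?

Total ratio parts = 4. Expected numbers out of 337:
  tall red-fruited: 337 × 1/4 = 84.25
  tall yellow-fruited: 337 × 1/4 = 84.25
  dwarf red-fruited: 337 × 1/4 = 84.25
  dwarf yellow-fruited: 337 × 1/4 = 84.25
Contribution of dwarf red-fruited: (87 − 84.25)² / 84.25 = 0.0898

0.090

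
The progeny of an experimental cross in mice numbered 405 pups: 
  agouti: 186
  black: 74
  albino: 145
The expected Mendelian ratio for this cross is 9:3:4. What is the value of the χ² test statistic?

Expected counts for N = 405 under a 9:3:4 ratio (total parts = 16):
  agouti: 405 × 9/16 = 227.8125
  black: 405 × 3/16 = 75.9375
  albino: 405 × 4/16 = 101.25
χ² = Σ (O − E)² / E
  agouti: (186 − 227.8125)² / 227.8125 = 7.6742
  black: (74 − 75.9375)² / 75.9375 = 0.0494
  albino: (145 − 101.25)² / 101.25 = 18.9043
χ² = 7.6742 + 0.0494 + 18.9043 = 26.6279 ≈ 26.628

26.628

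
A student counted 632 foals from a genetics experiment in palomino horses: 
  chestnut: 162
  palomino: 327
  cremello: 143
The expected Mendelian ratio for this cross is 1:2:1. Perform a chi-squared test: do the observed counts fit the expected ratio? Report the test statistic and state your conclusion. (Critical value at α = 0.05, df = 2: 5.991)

Expected counts for N = 632 under a 1:2:1 ratio (total parts = 4):
  chestnut: 632 × 1/4 = 158
  palomino: 632 × 2/4 = 316
  cremello: 632 × 1/4 = 158
χ² = Σ (O − E)² / E
  chestnut: (162 − 158)² / 158 = 0.1013
  palomino: (327 − 316)² / 316 = 0.3829
  cremello: (143 − 158)² / 158 = 1.4241
χ² = 0.1013 + 0.3829 + 1.4241 = 1.9083 ≈ 1.908
Degrees of freedom = 3 − 1 = 2; critical value at α = 0.05 is 5.991.
Since 1.908 < 5.991, we fail to reject the null hypothesis — the data are consistent with the 1:2:1 ratio.

1.908; consistent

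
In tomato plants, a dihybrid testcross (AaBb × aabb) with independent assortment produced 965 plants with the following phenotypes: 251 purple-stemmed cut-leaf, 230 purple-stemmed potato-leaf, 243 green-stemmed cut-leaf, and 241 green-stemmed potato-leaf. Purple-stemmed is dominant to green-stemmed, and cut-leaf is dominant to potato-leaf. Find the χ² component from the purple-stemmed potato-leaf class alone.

0.525

A dihybrid testcross with independent assortment gives a 1:1:1:1 ratio.
Expected counts for N = 965 under a 1:1:1:1 ratio (total parts = 4):
  purple-stemmed cut-leaf: 965 × 1/4 = 241.25
  purple-stemmed potato-leaf: 965 × 1/4 = 241.25
  green-stemmed cut-leaf: 965 × 1/4 = 241.25
  green-stemmed potato-leaf: 965 × 1/4 = 241.25
Contribution of purple-stemmed potato-leaf: (230 − 241.25)² / 241.25 = 0.5246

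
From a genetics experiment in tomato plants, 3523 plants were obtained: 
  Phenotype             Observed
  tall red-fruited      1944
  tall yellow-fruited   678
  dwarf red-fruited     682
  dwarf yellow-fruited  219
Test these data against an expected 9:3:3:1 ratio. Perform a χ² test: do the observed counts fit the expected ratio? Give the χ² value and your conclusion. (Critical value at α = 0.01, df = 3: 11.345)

Expected counts for N = 3523 under a 9:3:3:1 ratio (total parts = 16):
  tall red-fruited: 3523 × 9/16 = 1981.6875
  tall yellow-fruited: 3523 × 3/16 = 660.5625
  dwarf red-fruited: 3523 × 3/16 = 660.5625
  dwarf yellow-fruited: 3523 × 1/16 = 220.1875
χ² = Σ (O − E)² / E
  tall red-fruited: (1944 − 1981.6875)² / 1981.6875 = 0.7167
  tall yellow-fruited: (678 − 660.5625)² / 660.5625 = 0.4603
  dwarf red-fruited: (682 − 660.5625)² / 660.5625 = 0.6957
  dwarf yellow-fruited: (219 − 220.1875)² / 220.1875 = 0.0064
χ² = 0.7167 + 0.4603 + 0.6957 + 0.0064 = 1.8791 ≈ 1.879
Degrees of freedom = 4 − 1 = 3; critical value at α = 0.01 is 11.345.
Since 1.879 < 11.345, we fail to reject the null hypothesis — the data are consistent with the 9:3:3:1 ratio.

1.879; consistent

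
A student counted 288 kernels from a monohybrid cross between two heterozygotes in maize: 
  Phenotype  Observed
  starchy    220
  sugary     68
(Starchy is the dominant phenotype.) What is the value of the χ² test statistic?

For a monohybrid cross between heterozygotes with complete dominance, the expected phenotypic ratio is 3:1.
Under the 3:1 hypothesis (Σ ratio = 4, N = 288):
  starchy: 288 × 3/4 = 216
  sugary: 288 × 1/4 = 72
χ² = Σ (O − E)² / E
  starchy: (220 − 216)² / 216 = 0.0741
  sugary: (68 − 72)² / 72 = 0.2222
χ² = 0.0741 + 0.2222 = 0.2963 ≈ 0.296

0.296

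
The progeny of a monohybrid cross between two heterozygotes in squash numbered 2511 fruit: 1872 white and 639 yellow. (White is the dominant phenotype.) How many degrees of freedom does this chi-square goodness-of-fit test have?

For a monohybrid cross between heterozygotes with complete dominance, the expected phenotypic ratio is 3:1.
A goodness-of-fit test with 2 phenotype classes has df = 2 − 1 = 1.

1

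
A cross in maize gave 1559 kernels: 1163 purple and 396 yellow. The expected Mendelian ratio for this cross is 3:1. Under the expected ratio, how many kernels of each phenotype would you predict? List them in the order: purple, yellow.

Total ratio parts = 4. Expected numbers out of 1559:
  purple: 1559 × 3/4 = 1169.25
  yellow: 1559 × 1/4 = 389.75

1169.25, 389.75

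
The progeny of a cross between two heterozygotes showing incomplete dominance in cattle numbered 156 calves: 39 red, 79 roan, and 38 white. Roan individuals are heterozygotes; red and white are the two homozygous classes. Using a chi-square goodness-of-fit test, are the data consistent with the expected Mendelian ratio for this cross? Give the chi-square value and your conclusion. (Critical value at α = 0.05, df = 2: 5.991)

With incomplete dominance, a heterozygote × heterozygote cross gives a 1:2:1 phenotypic ratio.
Under the 1:2:1 hypothesis (Σ ratio = 4, N = 156):
  red: 156 × 1/4 = 39
  roan: 156 × 2/4 = 78
  white: 156 × 1/4 = 39
χ² = Σ (O − E)² / E
  red: (39 − 39)² / 39 = 0.0000
  roan: (79 − 78)² / 78 = 0.0128
  white: (38 − 39)² / 39 = 0.0256
χ² = 0.0000 + 0.0128 + 0.0256 = 0.0384 ≈ 0.038
Degrees of freedom = 3 − 1 = 2; critical value at α = 0.05 is 5.991.
Since 0.038 < 5.991, we fail to reject the null hypothesis — the data are consistent with the 1:2:1 ratio.

0.038; consistent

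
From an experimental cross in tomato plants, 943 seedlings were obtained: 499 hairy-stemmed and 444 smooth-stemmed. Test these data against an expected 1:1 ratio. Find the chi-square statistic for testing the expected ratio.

The 1:1 ratio has 2 parts, so with N = 943 the expected counts are:
  hairy-stemmed: 943 × 1/2 = 471.5
  smooth-stemmed: 943 × 1/2 = 471.5
χ² = Σ (O − E)² / E
  hairy-stemmed: (499 − 471.5)² / 471.5 = 1.6039
  smooth-stemmed: (444 − 471.5)² / 471.5 = 1.6039
χ² = 1.6039 + 1.6039 = 3.2078 ≈ 3.208

3.208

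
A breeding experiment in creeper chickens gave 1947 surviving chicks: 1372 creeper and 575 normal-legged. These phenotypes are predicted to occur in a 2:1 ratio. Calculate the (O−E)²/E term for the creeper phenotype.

Expected counts for N = 1947 under a 2:1 ratio (total parts = 3):
  creeper: 1947 × 2/3 = 1298
  normal-legged: 1947 × 1/3 = 649
Contribution of creeper: (1372 − 1298)² / 1298 = 4.2188

4.219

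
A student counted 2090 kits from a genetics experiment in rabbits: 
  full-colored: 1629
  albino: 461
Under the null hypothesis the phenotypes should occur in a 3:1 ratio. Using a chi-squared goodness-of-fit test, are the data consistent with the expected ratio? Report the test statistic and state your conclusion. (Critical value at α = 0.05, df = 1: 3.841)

9.652; not consistent

Under the 3:1 hypothesis (Σ ratio = 4, N = 2090):
  full-colored: 2090 × 3/4 = 1567.5
  albino: 2090 × 1/4 = 522.5
χ² = Σ (O − E)² / E
  full-colored: (1629 − 1567.5)² / 1567.5 = 2.4129
  albino: (461 − 522.5)² / 522.5 = 7.2388
χ² = 2.4129 + 7.2388 = 9.6517 ≈ 9.652
Degrees of freedom = 2 − 1 = 1; critical value at α = 0.05 is 3.841.
Since 9.652 > 3.841, we reject the null hypothesis — the data do not fit the 3:1 ratio.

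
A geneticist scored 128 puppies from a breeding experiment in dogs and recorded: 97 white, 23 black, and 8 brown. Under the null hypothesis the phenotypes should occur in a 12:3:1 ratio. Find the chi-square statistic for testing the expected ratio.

0.052

Under the 12:3:1 hypothesis (Σ ratio = 16, N = 128):
  white: 128 × 12/16 = 96
  black: 128 × 3/16 = 24
  brown: 128 × 1/16 = 8
χ² = Σ (O − E)² / E
  white: (97 − 96)² / 96 = 0.0104
  black: (23 − 24)² / 24 = 0.0417
  brown: (8 − 8)² / 8 = 0.0000
χ² = 0.0104 + 0.0417 + 0.0000 = 0.0521 ≈ 0.052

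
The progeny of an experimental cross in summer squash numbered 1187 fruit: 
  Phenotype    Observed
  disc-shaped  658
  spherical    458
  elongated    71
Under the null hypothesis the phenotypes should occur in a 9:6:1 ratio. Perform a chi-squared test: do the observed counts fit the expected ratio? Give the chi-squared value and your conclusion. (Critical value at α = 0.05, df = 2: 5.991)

The 9:6:1 ratio has 16 parts, so with N = 1187 the expected counts are:
  disc-shaped: 1187 × 9/16 = 667.6875
  spherical: 1187 × 6/16 = 445.125
  elongated: 1187 × 1/16 = 74.1875
χ² = Σ (O − E)² / E
  disc-shaped: (658 − 667.6875)² / 667.6875 = 0.1406
  spherical: (458 − 445.125)² / 445.125 = 0.3724
  elongated: (71 − 74.1875)² / 74.1875 = 0.1370
χ² = 0.1406 + 0.3724 + 0.1370 = 0.650
Degrees of freedom = 3 − 1 = 2; critical value at α = 0.05 is 5.991.
Since 0.650 < 5.991, we fail to reject the null hypothesis — the data are consistent with the 9:6:1 ratio.

0.650; consistent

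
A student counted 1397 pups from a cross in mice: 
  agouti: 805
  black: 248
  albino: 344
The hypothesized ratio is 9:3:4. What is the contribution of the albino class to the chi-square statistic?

0.079

The 9:3:4 ratio has 16 parts, so with N = 1397 the expected counts are:
  agouti: 1397 × 9/16 = 785.8125
  black: 1397 × 3/16 = 261.9375
  albino: 1397 × 4/16 = 349.25
Contribution of albino: (344 − 349.25)² / 349.25 = 0.0789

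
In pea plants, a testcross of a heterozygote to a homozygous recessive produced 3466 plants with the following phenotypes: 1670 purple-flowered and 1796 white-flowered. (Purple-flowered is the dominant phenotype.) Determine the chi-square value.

4.580

A testcross of a heterozygote (Aa × aa) gives a 1:1 phenotypic ratio.
Total ratio parts = 2. Expected numbers out of 3466:
  purple-flowered: 3466 × 1/2 = 1733
  white-flowered: 3466 × 1/2 = 1733
χ² = Σ (O − E)² / E
  purple-flowered: (1670 − 1733)² / 1733 = 2.2902
  white-flowered: (1796 − 1733)² / 1733 = 2.2902
χ² = 2.2902 + 2.2902 = 4.5804 ≈ 4.580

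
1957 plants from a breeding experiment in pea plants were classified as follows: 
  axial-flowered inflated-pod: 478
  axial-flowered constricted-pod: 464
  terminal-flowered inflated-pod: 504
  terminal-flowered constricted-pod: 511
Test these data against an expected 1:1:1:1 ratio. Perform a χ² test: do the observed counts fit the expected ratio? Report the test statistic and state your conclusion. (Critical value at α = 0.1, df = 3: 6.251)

2.973; consistent

Total ratio parts = 4. Expected numbers out of 1957:
  axial-flowered inflated-pod: 1957 × 1/4 = 489.25
  axial-flowered constricted-pod: 1957 × 1/4 = 489.25
  terminal-flowered inflated-pod: 1957 × 1/4 = 489.25
  terminal-flowered constricted-pod: 1957 × 1/4 = 489.25
χ² = Σ (O − E)² / E
  axial-flowered inflated-pod: (478 − 489.25)² / 489.25 = 0.2587
  axial-flowered constricted-pod: (464 − 489.25)² / 489.25 = 1.3031
  terminal-flowered inflated-pod: (504 − 489.25)² / 489.25 = 0.4447
  terminal-flowered constricted-pod: (511 − 489.25)² / 489.25 = 0.9669
χ² = 0.2587 + 1.3031 + 0.4447 + 0.9669 = 2.9734 ≈ 2.973
Degrees of freedom = 4 − 1 = 3; critical value at α = 0.1 is 6.251.
Since 2.973 < 6.251, we fail to reject the null hypothesis — the data are consistent with the 1:1:1:1 ratio.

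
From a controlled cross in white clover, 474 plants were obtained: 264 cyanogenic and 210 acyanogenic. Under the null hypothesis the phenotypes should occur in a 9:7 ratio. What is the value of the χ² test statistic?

0.059

Total ratio parts = 16. Expected numbers out of 474:
  cyanogenic: 474 × 9/16 = 266.625
  acyanogenic: 474 × 7/16 = 207.375
χ² = Σ (O − E)² / E
  cyanogenic: (264 − 266.625)² / 266.625 = 0.0258
  acyanogenic: (210 − 207.375)² / 207.375 = 0.0332
χ² = 0.0258 + 0.0332 = 0.059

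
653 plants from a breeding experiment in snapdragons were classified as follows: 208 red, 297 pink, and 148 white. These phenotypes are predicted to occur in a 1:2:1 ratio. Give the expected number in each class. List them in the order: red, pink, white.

163.25, 326.5, 163.25

Total ratio parts = 4. Expected numbers out of 653:
  red: 653 × 1/4 = 163.25
  pink: 653 × 2/4 = 326.5
  white: 653 × 1/4 = 163.25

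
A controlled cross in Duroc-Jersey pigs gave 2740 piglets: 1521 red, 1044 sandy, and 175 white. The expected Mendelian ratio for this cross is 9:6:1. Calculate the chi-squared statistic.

0.613

Under the 9:6:1 hypothesis (Σ ratio = 16, N = 2740):
  red: 2740 × 9/16 = 1541.25
  sandy: 2740 × 6/16 = 1027.5
  white: 2740 × 1/16 = 171.25
χ² = Σ (O − E)² / E
  red: (1521 − 1541.25)² / 1541.25 = 0.2661
  sandy: (1044 − 1027.5)² / 1027.5 = 0.2650
  white: (175 − 171.25)² / 171.25 = 0.0821
χ² = 0.2661 + 0.2650 + 0.0821 = 0.6132 ≈ 0.613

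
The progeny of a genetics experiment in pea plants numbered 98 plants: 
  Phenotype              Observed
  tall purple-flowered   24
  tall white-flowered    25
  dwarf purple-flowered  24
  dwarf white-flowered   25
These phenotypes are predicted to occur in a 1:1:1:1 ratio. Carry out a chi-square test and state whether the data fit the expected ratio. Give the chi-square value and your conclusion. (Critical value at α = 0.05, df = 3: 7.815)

0.041; consistent

The 1:1:1:1 ratio has 4 parts, so with N = 98 the expected counts are:
  tall purple-flowered: 98 × 1/4 = 24.5
  tall white-flowered: 98 × 1/4 = 24.5
  dwarf purple-flowered: 98 × 1/4 = 24.5
  dwarf white-flowered: 98 × 1/4 = 24.5
χ² = Σ (O − E)² / E
  tall purple-flowered: (24 − 24.5)² / 24.5 = 0.0102
  tall white-flowered: (25 − 24.5)² / 24.5 = 0.0102
  dwarf purple-flowered: (24 − 24.5)² / 24.5 = 0.0102
  dwarf white-flowered: (25 − 24.5)² / 24.5 = 0.0102
χ² = 0.0102 + 0.0102 + 0.0102 + 0.0102 = 0.0408 ≈ 0.041
Degrees of freedom = 4 − 1 = 3; critical value at α = 0.05 is 7.815.
Since 0.041 < 7.815, we fail to reject the null hypothesis — the data are consistent with the 1:1:1:1 ratio.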